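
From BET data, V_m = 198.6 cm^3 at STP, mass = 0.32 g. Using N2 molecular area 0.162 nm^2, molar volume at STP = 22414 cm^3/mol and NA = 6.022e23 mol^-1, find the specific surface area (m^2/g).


Number of moles in monolayer = V_m / 22414 = 198.6 / 22414 = 0.00886053
Number of molecules = moles * NA = 0.00886053 * 6.022e23
SA = molecules * sigma / mass
SA = (198.6 / 22414) * 6.022e23 * 0.162e-18 / 0.32
SA = 2701.3 m^2/g

2701.3


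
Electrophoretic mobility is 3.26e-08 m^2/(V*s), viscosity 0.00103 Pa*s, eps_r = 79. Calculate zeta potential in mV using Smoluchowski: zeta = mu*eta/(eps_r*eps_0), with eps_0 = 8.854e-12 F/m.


Smoluchowski equation: zeta = mu * eta / (eps_r * eps_0)
zeta = 3.26e-08 * 0.00103 / (79 * 8.854e-12)
zeta = 0.048005 V = 48.01 mV

48.01


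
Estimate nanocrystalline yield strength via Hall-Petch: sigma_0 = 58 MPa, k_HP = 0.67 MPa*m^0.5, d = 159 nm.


d = 159 nm = 1.59e-07 m
sqrt(d) = 0.000398748
Hall-Petch contribution = k / sqrt(d) = 0.67 / 0.000398748 = 1680.3 MPa
sigma = sigma_0 + k/sqrt(d) = 58 + 1680.3 = 1738.3 MPa

1738.3


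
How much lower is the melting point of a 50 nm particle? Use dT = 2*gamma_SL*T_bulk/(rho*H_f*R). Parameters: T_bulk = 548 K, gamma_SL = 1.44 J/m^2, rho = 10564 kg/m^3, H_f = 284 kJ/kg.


Radius R = 50/2 = 25 nm = 2.5e-08 m
Convert H_f = 284 kJ/kg = 284000 J/kg
dT = 2 * gamma_SL * T_bulk / (rho * H_f * R)
dT = 2 * 1.44 * 548 / (10564 * 284000 * 2.5e-08)
dT = 21.0 K

21.0


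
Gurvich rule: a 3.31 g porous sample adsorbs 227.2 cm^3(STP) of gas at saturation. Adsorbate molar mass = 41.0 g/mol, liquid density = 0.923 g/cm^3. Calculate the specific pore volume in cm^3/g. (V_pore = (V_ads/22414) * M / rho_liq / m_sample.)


Moles adsorbed n = V_ads / 22414 = 227.2 / 22414 = 1.013652e-02 mol
Liquid volume V_liq = n * M / rho_liq = 1.013652e-02 * 41.0 / 0.923 = 0.45027 cm^3
Specific pore volume V_pore = V_liq / m_sample = 0.45027 / 3.31
V_pore = 0.136 cm^3/g

0.136


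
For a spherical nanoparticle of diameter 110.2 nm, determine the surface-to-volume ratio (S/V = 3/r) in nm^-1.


Radius r = 110.2/2 = 55.1 nm
S/V = 3 / r = 3 / 55.1
S/V = 0.0544 nm^-1

0.0544


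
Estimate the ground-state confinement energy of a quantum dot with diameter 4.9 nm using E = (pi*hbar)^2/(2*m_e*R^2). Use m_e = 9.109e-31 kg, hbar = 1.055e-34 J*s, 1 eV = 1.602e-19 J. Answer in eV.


Radius R = 4.9/2 = 2.45 nm = 2.45e-09 m
E = (pi * 1.055e-34)^2 / (2 * 9.109e-31 * (2.45e-09)^2)
E(J) = 1.00455e-20
E = E(J) / 1.602e-19 = 0.0627 eV

0.0627


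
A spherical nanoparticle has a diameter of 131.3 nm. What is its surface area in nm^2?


Radius r = 131.3/2 = 65.65 nm
Surface area SA = 4 * pi * r^2
SA = 4 * pi * (65.65)^2
SA = 54160.08 nm^2

54160.08


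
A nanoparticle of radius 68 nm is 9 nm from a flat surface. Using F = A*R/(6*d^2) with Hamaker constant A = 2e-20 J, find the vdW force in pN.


Convert to SI: R = 68 nm = 6.8e-08 m, d = 9 nm = 9e-09 m
F = A * R / (6 * d^2)
F = 2e-20 * 6.8e-08 / (6 * (9e-09)^2)
F = 2.79835e-12 N = 2.798 pN

2.798


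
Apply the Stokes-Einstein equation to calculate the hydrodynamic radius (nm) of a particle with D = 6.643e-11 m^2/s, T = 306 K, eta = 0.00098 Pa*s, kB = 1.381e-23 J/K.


Stokes-Einstein: R = kB*T / (6*pi*eta*D)
R = 1.381e-23 * 306 / (6 * pi * 0.00098 * 6.643e-11)
R = 3.44369e-09 m = 3.44 nm

3.44


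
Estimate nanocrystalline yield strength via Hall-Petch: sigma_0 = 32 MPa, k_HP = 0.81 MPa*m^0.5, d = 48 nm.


d = 48 nm = 4.8e-08 m
sqrt(d) = 0.000219089
Hall-Petch contribution = k / sqrt(d) = 0.81 / 0.000219089 = 3697.1 MPa
sigma = sigma_0 + k/sqrt(d) = 32 + 3697.1 = 3729.1 MPa

3729.1


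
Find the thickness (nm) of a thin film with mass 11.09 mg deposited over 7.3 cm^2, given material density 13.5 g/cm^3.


Convert: m = 11.09 mg = 1.1090e-05 kg, A = 7.3 cm^2 = 7.3000e-04 m^2, rho = 13.5 g/cm^3 = 13500 kg/m^3
t = m / (A * rho)
t = 1.1090e-05 / (7.3000e-04 * 13500)
t = 1.1253e-06 m = 1125.3 nm

1125.3


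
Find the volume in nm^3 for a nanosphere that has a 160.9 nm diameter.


Radius r = 160.9/2 = 80.45 nm
Volume V = (4/3) * pi * r^3
V = (4/3) * pi * (80.45)^3
V = 2181055.69 nm^3

2181055.69


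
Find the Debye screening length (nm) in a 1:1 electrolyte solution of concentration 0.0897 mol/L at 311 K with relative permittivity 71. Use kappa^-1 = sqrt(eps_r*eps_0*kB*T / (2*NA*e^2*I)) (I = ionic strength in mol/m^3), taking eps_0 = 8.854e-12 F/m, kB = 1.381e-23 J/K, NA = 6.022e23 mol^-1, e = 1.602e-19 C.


Ionic strength I = 0.0897 * 1^2 * 1000 = 89.7 mol/m^3
kappa^-1 = sqrt(71 * 8.854e-12 * 1.381e-23 * 311 / (2 * 6.022e23 * (1.602e-19)^2 * 89.7))
kappa^-1 = 0.987 nm

0.987


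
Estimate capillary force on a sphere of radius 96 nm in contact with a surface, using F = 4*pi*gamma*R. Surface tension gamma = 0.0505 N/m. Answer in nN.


Convert radius: R = 96 nm = 9.6e-08 m
F = 4 * pi * gamma * R
F = 4 * pi * 0.0505 * 9.6e-08
F = 6.09218e-08 N = 60.9218 nN

60.9218


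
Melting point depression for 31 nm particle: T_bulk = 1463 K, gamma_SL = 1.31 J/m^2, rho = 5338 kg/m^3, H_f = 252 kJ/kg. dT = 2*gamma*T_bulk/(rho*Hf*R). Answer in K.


Radius R = 31/2 = 15.5 nm = 1.55e-08 m
Convert H_f = 252 kJ/kg = 252000 J/kg
dT = 2 * gamma_SL * T_bulk / (rho * H_f * R)
dT = 2 * 1.31 * 1463 / (5338 * 252000 * 1.55e-08)
dT = 183.8 K

183.8


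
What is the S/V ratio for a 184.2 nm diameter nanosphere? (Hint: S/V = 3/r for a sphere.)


Radius r = 184.2/2 = 92.1 nm
S/V = 3 / r = 3 / 92.1
S/V = 0.0326 nm^-1

0.0326


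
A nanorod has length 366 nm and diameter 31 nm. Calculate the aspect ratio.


Aspect ratio AR = length / diameter
AR = 366 / 31
AR = 11.81

11.81


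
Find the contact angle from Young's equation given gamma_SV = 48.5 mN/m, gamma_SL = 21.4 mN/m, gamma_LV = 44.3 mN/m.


cos(theta) = (gamma_SV - gamma_SL) / gamma_LV
cos(theta) = (48.5 - 21.4) / 44.3
cos(theta) = 0.611738
theta = arccos(0.611738) = 52.28 degrees

52.28


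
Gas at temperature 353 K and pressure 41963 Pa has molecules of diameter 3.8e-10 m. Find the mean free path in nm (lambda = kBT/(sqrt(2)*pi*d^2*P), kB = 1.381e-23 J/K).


Mean free path: lambda = kB*T / (sqrt(2) * pi * d^2 * P)
lambda = 1.381e-23 * 353 / (sqrt(2) * pi * (3.8e-10)^2 * 41963)
lambda = 1.8108e-07 m
lambda = 181.08 nm

181.08


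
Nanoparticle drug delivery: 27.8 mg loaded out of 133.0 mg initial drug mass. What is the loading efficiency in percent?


Drug loading efficiency = (drug loaded / drug initial) * 100
DLE = 27.8 / 133.0 * 100
DLE = 0.209 * 100
DLE = 20.9%

20.9


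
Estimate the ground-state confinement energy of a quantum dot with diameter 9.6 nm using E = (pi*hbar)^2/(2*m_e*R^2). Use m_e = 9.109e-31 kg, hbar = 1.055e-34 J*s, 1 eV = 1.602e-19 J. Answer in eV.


Radius R = 9.6/2 = 4.8 nm = 4.8e-09 m
E = (pi * 1.055e-34)^2 / (2 * 9.109e-31 * (4.8e-09)^2)
E(J) = 2.61711e-21
E = E(J) / 1.602e-19 = 0.0163 eV

0.0163


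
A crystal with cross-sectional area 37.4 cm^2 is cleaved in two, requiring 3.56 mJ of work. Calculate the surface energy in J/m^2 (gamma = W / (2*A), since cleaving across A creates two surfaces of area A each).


Convert: A = 37.4 cm^2 = 0.00374 m^2, W = 3.56 mJ = 0.00356 J
Cleaving exposes two faces of area A, so total new surface = 2*A and gamma = W / (2*A)
gamma = 0.00356 / (2 * 0.00374)
gamma = 0.476 J/m^2

0.476


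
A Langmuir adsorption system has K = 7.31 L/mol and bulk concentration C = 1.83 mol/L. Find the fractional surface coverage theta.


Langmuir isotherm: theta = K*C / (1 + K*C)
K*C = 7.31 * 1.83 = 13.3773
theta = 13.3773 / (1 + 13.3773) = 13.3773 / 14.3773
theta = 0.9304

0.9304


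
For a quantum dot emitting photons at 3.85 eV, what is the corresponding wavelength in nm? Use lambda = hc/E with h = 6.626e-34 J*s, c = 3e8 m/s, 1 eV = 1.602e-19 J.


Convert energy: E = 3.85 eV = 3.85 * 1.602e-19 = 6.1677e-19 J
lambda = h*c / E = 6.626e-34 * 3e8 / 6.1677e-19
lambda = 3.22292e-07 m = 322.3 nm

322.3


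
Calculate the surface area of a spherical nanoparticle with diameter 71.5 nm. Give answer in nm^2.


Radius r = 71.5/2 = 35.75 nm
Surface area SA = 4 * pi * r^2
SA = 4 * pi * (35.75)^2
SA = 16060.61 nm^2

16060.61


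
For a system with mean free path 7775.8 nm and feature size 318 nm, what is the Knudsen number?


Knudsen number Kn = lambda / L
Kn = 7775.8 / 318
Kn = 24.4522

24.4522


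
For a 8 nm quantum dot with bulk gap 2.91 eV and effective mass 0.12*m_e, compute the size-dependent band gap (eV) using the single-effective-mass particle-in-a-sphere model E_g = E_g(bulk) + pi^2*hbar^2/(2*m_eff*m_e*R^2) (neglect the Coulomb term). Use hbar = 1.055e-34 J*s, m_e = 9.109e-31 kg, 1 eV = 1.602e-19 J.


Radius R = 8/2 nm = 4e-09 m
Confinement energy dE = pi^2 * hbar^2 / (2 * m_eff * m_e * R^2)
dE = pi^2 * (1.055e-34)^2 / (2 * 0.12 * 9.109e-31 * (4e-09)^2) J, divided by 1.602e-19 J/eV
dE = 0.196 eV
Total band gap = E_g(bulk) + dE = 2.91 + 0.196 = 3.106 eV

3.106


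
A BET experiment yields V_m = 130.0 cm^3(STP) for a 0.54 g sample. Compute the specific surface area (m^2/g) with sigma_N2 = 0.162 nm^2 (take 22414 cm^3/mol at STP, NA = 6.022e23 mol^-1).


Number of moles in monolayer = V_m / 22414 = 130.0 / 22414 = 0.00579995
Number of molecules = moles * NA = 0.00579995 * 6.022e23
SA = molecules * sigma / mass
SA = (130.0 / 22414) * 6.022e23 * 0.162e-18 / 0.54
SA = 1047.8 m^2/g

1047.8


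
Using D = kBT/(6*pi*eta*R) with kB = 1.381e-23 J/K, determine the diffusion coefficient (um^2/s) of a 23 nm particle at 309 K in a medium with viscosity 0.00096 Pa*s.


Radius R = 23/2 = 11.5 nm = 1.15e-08 m
D = kB*T / (6*pi*eta*R)
D = 1.381e-23 * 309 / (6 * pi * 0.00096 * 1.15e-08)
D = 2.0506e-11 m^2/s = 20.506 um^2/s

20.506


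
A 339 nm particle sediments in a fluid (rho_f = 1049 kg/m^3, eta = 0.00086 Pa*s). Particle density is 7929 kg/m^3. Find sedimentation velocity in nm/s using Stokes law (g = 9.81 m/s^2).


Radius R = 339/2 nm = 1.695e-07 m
Density difference = 7929 - 1049 = 6880 kg/m^3
v = 2 * R^2 * (rho_p - rho_f) * g / (9 * eta)
v = 2 * (1.695e-07)^2 * 6880 * 9.81 / (9 * 0.00086)
v = 5.01056e-07 m/s = 501.0556 nm/s

501.0556


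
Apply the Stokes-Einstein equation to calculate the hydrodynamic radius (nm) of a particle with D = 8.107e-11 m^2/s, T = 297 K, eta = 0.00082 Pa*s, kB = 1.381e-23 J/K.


Stokes-Einstein: R = kB*T / (6*pi*eta*D)
R = 1.381e-23 * 297 / (6 * pi * 0.00082 * 8.107e-11)
R = 3.27322e-09 m = 3.27 nm

3.27


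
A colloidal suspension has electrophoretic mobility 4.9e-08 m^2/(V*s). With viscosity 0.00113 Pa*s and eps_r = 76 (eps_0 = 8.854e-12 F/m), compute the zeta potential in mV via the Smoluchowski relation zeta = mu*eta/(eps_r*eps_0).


Smoluchowski equation: zeta = mu * eta / (eps_r * eps_0)
zeta = 4.9e-08 * 0.00113 / (76 * 8.854e-12)
zeta = 0.082285 V = 82.29 mV

82.29


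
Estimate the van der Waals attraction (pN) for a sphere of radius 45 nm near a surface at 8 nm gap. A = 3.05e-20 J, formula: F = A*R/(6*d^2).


Convert to SI: R = 45 nm = 4.5e-08 m, d = 8 nm = 8e-09 m
F = A * R / (6 * d^2)
F = 3.05e-20 * 4.5e-08 / (6 * (8e-09)^2)
F = 3.57422e-12 N = 3.574 pN

3.574


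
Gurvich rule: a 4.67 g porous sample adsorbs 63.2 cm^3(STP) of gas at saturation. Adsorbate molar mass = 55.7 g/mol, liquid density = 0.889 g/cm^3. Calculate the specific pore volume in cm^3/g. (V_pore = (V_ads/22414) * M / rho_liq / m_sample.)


Moles adsorbed n = V_ads / 22414 = 63.2 / 22414 = 2.819666e-03 mol
Liquid volume V_liq = n * M / rho_liq = 2.819666e-03 * 55.7 / 0.889 = 0.17667 cm^3
Specific pore volume V_pore = V_liq / m_sample = 0.17667 / 4.67
V_pore = 0.0378 cm^3/g

0.0378


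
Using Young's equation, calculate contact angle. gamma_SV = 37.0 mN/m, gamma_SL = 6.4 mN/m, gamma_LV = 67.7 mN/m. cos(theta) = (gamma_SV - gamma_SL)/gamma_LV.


cos(theta) = (gamma_SV - gamma_SL) / gamma_LV
cos(theta) = (37.0 - 6.4) / 67.7
cos(theta) = 0.451994
theta = arccos(0.451994) = 63.13 degrees

63.13


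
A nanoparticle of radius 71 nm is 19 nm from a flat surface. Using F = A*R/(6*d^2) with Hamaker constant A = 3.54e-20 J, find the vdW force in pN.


Convert to SI: R = 71 nm = 7.1e-08 m, d = 19 nm = 1.9e-08 m
F = A * R / (6 * d^2)
F = 3.54e-20 * 7.1e-08 / (6 * (1.9e-08)^2)
F = 1.16039e-12 N = 1.16 pN

1.16


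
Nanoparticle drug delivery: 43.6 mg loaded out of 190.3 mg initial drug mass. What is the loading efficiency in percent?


Drug loading efficiency = (drug loaded / drug initial) * 100
DLE = 43.6 / 190.3 * 100
DLE = 0.2291 * 100
DLE = 22.91%

22.91


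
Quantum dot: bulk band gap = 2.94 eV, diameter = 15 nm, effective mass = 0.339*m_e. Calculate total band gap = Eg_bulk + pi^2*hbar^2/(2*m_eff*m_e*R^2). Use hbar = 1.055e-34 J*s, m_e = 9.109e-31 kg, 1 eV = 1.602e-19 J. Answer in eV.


Radius R = 15/2 nm = 7.5e-09 m
Confinement energy dE = pi^2 * hbar^2 / (2 * m_eff * m_e * R^2)
dE = pi^2 * (1.055e-34)^2 / (2 * 0.339 * 9.109e-31 * (7.5e-09)^2) J, divided by 1.602e-19 J/eV
dE = 0.0197 eV
Total band gap = E_g(bulk) + dE = 2.94 + 0.0197 = 2.9597 eV

2.9597


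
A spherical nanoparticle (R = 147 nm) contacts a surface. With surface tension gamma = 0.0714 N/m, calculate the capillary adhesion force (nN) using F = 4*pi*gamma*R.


Convert radius: R = 147 nm = 1.47e-07 m
F = 4 * pi * gamma * R
F = 4 * pi * 0.0714 * 1.47e-07
F = 1.31894e-07 N = 131.8941 nN

131.8941


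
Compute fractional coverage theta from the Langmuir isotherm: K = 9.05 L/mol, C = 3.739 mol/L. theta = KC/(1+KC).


Langmuir isotherm: theta = K*C / (1 + K*C)
K*C = 9.05 * 3.739 = 33.83795
theta = 33.83795 / (1 + 33.83795) = 33.83795 / 34.83795
theta = 0.9713

0.9713


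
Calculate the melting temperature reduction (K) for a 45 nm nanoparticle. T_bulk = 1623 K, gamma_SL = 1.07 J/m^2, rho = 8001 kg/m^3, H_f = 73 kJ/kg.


Radius R = 45/2 = 22.5 nm = 2.25e-08 m
Convert H_f = 73 kJ/kg = 73000 J/kg
dT = 2 * gamma_SL * T_bulk / (rho * H_f * R)
dT = 2 * 1.07 * 1623 / (8001 * 73000 * 2.25e-08)
dT = 264.3 K

264.3


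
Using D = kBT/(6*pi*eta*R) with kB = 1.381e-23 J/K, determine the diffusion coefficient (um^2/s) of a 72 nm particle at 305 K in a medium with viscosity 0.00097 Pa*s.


Radius R = 72/2 = 36 nm = 3.6e-08 m
D = kB*T / (6*pi*eta*R)
D = 1.381e-23 * 305 / (6 * pi * 0.00097 * 3.6e-08)
D = 6.39909e-12 m^2/s = 6.399 um^2/s

6.399


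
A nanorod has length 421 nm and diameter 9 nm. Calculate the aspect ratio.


Aspect ratio AR = length / diameter
AR = 421 / 9
AR = 46.78

46.78


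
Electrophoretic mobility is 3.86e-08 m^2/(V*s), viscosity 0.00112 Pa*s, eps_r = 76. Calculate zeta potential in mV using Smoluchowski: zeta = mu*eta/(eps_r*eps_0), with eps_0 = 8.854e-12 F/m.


Smoluchowski equation: zeta = mu * eta / (eps_r * eps_0)
zeta = 3.86e-08 * 0.00112 / (76 * 8.854e-12)
zeta = 0.064247 V = 64.25 mV

64.25


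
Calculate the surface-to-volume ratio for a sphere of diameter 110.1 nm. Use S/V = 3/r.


Radius r = 110.1/2 = 55.05 nm
S/V = 3 / r = 3 / 55.05
S/V = 0.0545 nm^-1

0.0545


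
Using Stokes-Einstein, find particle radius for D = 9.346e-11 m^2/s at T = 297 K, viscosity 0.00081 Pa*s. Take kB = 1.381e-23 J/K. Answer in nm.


Stokes-Einstein: R = kB*T / (6*pi*eta*D)
R = 1.381e-23 * 297 / (6 * pi * 0.00081 * 9.346e-11)
R = 2.87434e-09 m = 2.87 nm

2.87


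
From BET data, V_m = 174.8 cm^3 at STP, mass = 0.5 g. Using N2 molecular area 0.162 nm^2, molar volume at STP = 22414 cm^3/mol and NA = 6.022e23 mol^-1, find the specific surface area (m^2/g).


Number of moles in monolayer = V_m / 22414 = 174.8 / 22414 = 0.0077987
Number of molecules = moles * NA = 0.0077987 * 6.022e23
SA = molecules * sigma / mass
SA = (174.8 / 22414) * 6.022e23 * 0.162e-18 / 0.5
SA = 1521.6 m^2/g

1521.6


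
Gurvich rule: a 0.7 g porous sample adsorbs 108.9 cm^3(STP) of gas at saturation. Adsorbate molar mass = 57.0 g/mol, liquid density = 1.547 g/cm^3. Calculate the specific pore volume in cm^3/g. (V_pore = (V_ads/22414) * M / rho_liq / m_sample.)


Moles adsorbed n = V_ads / 22414 = 108.9 / 22414 = 4.858571e-03 mol
Liquid volume V_liq = n * M / rho_liq = 4.858571e-03 * 57.0 / 1.547 = 0.17902 cm^3
Specific pore volume V_pore = V_liq / m_sample = 0.17902 / 0.7
V_pore = 0.2557 cm^3/g

0.2557


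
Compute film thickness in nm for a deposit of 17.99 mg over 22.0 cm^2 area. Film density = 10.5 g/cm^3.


Convert: m = 17.99 mg = 1.7990e-05 kg, A = 22.0 cm^2 = 2.2000e-03 m^2, rho = 10.5 g/cm^3 = 10500 kg/m^3
t = m / (A * rho)
t = 1.7990e-05 / (2.2000e-03 * 10500)
t = 7.7879e-07 m = 778.8 nm

778.8


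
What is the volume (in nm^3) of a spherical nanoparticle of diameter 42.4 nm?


Radius r = 42.4/2 = 21.2 nm
Volume V = (4/3) * pi * r^3
V = (4/3) * pi * (21.2)^3
V = 39911.33 nm^3

39911.33


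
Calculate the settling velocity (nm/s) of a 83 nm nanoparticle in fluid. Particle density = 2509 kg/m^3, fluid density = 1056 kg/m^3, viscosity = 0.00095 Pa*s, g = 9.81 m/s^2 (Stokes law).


Radius R = 83/2 nm = 4.15e-08 m
Density difference = 2509 - 1056 = 1453 kg/m^3
v = 2 * R^2 * (rho_p - rho_f) * g / (9 * eta)
v = 2 * (4.15e-08)^2 * 1453 * 9.81 / (9 * 0.00095)
v = 5.74242e-09 m/s = 5.7424 nm/s

5.7424


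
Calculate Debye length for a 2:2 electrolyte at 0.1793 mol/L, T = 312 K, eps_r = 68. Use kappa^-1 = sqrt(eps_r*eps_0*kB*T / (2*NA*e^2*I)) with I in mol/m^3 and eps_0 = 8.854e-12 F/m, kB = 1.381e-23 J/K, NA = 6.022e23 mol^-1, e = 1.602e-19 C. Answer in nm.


Ionic strength I = 0.1793 * 2^2 * 1000 = 717.2 mol/m^3
kappa^-1 = sqrt(68 * 8.854e-12 * 1.381e-23 * 312 / (2 * 6.022e23 * (1.602e-19)^2 * 717.2))
kappa^-1 = 0.342 nm

0.342


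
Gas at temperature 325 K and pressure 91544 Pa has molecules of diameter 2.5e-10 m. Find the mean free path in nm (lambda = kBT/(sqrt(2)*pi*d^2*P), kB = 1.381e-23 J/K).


Mean free path: lambda = kB*T / (sqrt(2) * pi * d^2 * P)
lambda = 1.381e-23 * 325 / (sqrt(2) * pi * (2.5e-10)^2 * 91544)
lambda = 1.76564e-07 m
lambda = 176.56 nm

176.56


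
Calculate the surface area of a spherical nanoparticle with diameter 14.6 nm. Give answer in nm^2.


Radius r = 14.6/2 = 7.3 nm
Surface area SA = 4 * pi * r^2
SA = 4 * pi * (7.3)^2
SA = 669.66 nm^2

669.66


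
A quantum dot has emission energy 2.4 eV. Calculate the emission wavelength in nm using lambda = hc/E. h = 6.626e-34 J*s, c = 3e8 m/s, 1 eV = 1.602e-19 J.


Convert energy: E = 2.4 eV = 2.4 * 1.602e-19 = 3.8448e-19 J
lambda = h*c / E = 6.626e-34 * 3e8 / 3.8448e-19
lambda = 5.1701e-07 m = 517.0 nm

517.0


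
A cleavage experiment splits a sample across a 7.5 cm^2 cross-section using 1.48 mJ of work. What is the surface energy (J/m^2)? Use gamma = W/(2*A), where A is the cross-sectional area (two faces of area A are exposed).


Convert: A = 7.5 cm^2 = 0.00075 m^2, W = 1.48 mJ = 0.00148 J
Cleaving exposes two faces of area A, so total new surface = 2*A and gamma = W / (2*A)
gamma = 0.00148 / (2 * 0.00075)
gamma = 0.987 J/m^2

0.987


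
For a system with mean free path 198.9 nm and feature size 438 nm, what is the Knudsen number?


Knudsen number Kn = lambda / L
Kn = 198.9 / 438
Kn = 0.4541

0.4541


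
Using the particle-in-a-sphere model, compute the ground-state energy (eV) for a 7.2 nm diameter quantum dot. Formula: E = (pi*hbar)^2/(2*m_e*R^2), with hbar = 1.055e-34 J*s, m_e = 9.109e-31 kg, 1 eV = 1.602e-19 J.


Radius R = 7.2/2 = 3.6 nm = 3.6e-09 m
E = (pi * 1.055e-34)^2 / (2 * 9.109e-31 * (3.6e-09)^2)
E(J) = 4.65263e-21
E = E(J) / 1.602e-19 = 0.029 eV

0.029


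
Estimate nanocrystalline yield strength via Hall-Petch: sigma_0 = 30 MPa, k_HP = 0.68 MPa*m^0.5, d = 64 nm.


d = 64 nm = 6.4e-08 m
sqrt(d) = 0.0002529822
Hall-Petch contribution = k / sqrt(d) = 0.68 / 0.0002529822 = 2687.9 MPa
sigma = sigma_0 + k/sqrt(d) = 30 + 2687.9 = 2717.9 MPa

2717.9


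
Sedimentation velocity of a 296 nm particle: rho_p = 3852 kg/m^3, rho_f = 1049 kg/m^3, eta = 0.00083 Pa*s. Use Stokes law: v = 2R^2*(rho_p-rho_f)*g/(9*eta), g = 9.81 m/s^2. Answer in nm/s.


Radius R = 296/2 nm = 1.48e-07 m
Density difference = 3852 - 1049 = 2803 kg/m^3
v = 2 * R^2 * (rho_p - rho_f) * g / (9 * eta)
v = 2 * (1.48e-07)^2 * 2803 * 9.81 / (9 * 0.00083)
v = 1.61259e-07 m/s = 161.2594 nm/s

161.2594


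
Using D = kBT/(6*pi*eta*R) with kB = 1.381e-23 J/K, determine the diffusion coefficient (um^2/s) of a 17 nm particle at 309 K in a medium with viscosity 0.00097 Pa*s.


Radius R = 17/2 = 8.5 nm = 8.5e-09 m
D = kB*T / (6*pi*eta*R)
D = 1.381e-23 * 309 / (6 * pi * 0.00097 * 8.5e-09)
D = 2.74575e-11 m^2/s = 27.457 um^2/s

27.457


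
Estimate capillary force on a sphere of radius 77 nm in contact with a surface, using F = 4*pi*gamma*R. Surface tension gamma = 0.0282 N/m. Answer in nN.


Convert radius: R = 77 nm = 7.7e-08 m
F = 4 * pi * gamma * R
F = 4 * pi * 0.0282 * 7.7e-08
F = 2.72866e-08 N = 27.2866 nN

27.2866


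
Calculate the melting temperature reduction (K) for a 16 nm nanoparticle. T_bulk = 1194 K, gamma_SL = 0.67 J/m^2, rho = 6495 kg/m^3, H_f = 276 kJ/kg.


Radius R = 16/2 = 8 nm = 8e-09 m
Convert H_f = 276 kJ/kg = 276000 J/kg
dT = 2 * gamma_SL * T_bulk / (rho * H_f * R)
dT = 2 * 0.67 * 1194 / (6495 * 276000 * 8e-09)
dT = 111.6 K

111.6


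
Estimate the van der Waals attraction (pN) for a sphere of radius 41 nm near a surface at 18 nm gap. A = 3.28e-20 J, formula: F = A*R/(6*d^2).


Convert to SI: R = 41 nm = 4.1e-08 m, d = 18 nm = 1.8e-08 m
F = A * R / (6 * d^2)
F = 3.28e-20 * 4.1e-08 / (6 * (1.8e-08)^2)
F = 6.9177e-13 N = 0.692 pN

0.692


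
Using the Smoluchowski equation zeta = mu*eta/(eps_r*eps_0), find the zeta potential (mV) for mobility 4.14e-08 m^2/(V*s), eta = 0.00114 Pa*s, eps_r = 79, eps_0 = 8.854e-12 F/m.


Smoluchowski equation: zeta = mu * eta / (eps_r * eps_0)
zeta = 4.14e-08 * 0.00114 / (79 * 8.854e-12)
zeta = 0.067474 V = 67.47 mV

67.47


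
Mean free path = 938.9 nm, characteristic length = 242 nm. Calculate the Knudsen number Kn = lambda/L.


Knudsen number Kn = lambda / L
Kn = 938.9 / 242
Kn = 3.8798

3.8798


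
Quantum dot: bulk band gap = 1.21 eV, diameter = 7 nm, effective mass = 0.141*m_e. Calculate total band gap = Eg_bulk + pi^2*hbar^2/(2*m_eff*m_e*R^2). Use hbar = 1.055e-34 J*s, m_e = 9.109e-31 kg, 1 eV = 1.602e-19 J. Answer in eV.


Radius R = 7/2 nm = 3.5e-09 m
Confinement energy dE = pi^2 * hbar^2 / (2 * m_eff * m_e * R^2)
dE = pi^2 * (1.055e-34)^2 / (2 * 0.141 * 9.109e-31 * (3.5e-09)^2) J, divided by 1.602e-19 J/eV
dE = 0.2179 eV
Total band gap = E_g(bulk) + dE = 1.21 + 0.2179 = 1.4279 eV

1.4279


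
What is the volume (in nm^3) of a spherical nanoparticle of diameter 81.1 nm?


Radius r = 81.1/2 = 40.55 nm
Volume V = (4/3) * pi * r^3
V = (4/3) * pi * (40.55)^3
V = 279293.73 nm^3

279293.73


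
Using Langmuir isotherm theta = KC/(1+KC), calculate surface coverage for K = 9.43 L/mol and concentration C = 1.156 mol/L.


Langmuir isotherm: theta = K*C / (1 + K*C)
K*C = 9.43 * 1.156 = 10.90108
theta = 10.90108 / (1 + 10.90108) = 10.90108 / 11.90108
theta = 0.916

0.916


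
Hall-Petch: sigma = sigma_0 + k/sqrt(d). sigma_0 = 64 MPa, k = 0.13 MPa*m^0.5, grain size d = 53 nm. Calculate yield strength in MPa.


d = 53 nm = 5.3e-08 m
sqrt(d) = 0.0002302173
Hall-Petch contribution = k / sqrt(d) = 0.13 / 0.0002302173 = 564.7 MPa
sigma = sigma_0 + k/sqrt(d) = 64 + 564.7 = 628.7 MPa

628.7


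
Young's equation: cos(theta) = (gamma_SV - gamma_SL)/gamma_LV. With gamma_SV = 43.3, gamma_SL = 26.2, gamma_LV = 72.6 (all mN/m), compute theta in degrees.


cos(theta) = (gamma_SV - gamma_SL) / gamma_LV
cos(theta) = (43.3 - 26.2) / 72.6
cos(theta) = 0.235537
theta = arccos(0.235537) = 76.38 degrees

76.38


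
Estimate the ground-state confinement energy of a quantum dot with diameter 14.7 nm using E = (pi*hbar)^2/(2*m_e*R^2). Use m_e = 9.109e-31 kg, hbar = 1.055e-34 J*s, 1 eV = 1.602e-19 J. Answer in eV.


Radius R = 14.7/2 = 7.35 nm = 7.35e-09 m
E = (pi * 1.055e-34)^2 / (2 * 9.109e-31 * (7.35e-09)^2)
E(J) = 1.11617e-21
E = E(J) / 1.602e-19 = 0.007 eV

0.007


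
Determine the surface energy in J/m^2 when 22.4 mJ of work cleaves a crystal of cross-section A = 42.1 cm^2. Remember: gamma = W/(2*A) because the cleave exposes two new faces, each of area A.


Convert: A = 42.1 cm^2 = 0.00421 m^2, W = 22.4 mJ = 0.0224 J
Cleaving exposes two faces of area A, so total new surface = 2*A and gamma = W / (2*A)
gamma = 0.0224 / (2 * 0.00421)
gamma = 2.66 J/m^2

2.66


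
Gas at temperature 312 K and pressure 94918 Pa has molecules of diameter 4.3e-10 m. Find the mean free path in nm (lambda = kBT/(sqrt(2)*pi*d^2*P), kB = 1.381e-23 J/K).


Mean free path: lambda = kB*T / (sqrt(2) * pi * d^2 * P)
lambda = 1.381e-23 * 312 / (sqrt(2) * pi * (4.3e-10)^2 * 94918)
lambda = 5.52583e-08 m
lambda = 55.26 nm

55.26


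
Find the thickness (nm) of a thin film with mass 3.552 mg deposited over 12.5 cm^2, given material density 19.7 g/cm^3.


Convert: m = 3.552 mg = 3.5520e-06 kg, A = 12.5 cm^2 = 1.2500e-03 m^2, rho = 19.7 g/cm^3 = 19700 kg/m^3
t = m / (A * rho)
t = 3.5520e-06 / (1.2500e-03 * 19700)
t = 1.4424e-07 m = 144.2 nm

144.2


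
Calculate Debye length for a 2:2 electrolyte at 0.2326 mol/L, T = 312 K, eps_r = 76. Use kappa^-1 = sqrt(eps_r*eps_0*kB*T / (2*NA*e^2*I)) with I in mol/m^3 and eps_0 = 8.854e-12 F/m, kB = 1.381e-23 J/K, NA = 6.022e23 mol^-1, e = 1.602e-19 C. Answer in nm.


Ionic strength I = 0.2326 * 2^2 * 1000 = 930.4 mol/m^3
kappa^-1 = sqrt(76 * 8.854e-12 * 1.381e-23 * 312 / (2 * 6.022e23 * (1.602e-19)^2 * 930.4))
kappa^-1 = 0.318 nm

0.318


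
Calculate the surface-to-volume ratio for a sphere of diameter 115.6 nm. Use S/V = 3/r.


Radius r = 115.6/2 = 57.8 nm
S/V = 3 / r = 3 / 57.8
S/V = 0.0519 nm^-1

0.0519


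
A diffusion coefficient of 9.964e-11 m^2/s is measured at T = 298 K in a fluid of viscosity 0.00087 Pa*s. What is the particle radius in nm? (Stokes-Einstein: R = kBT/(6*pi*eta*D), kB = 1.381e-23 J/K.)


Stokes-Einstein: R = kB*T / (6*pi*eta*D)
R = 1.381e-23 * 298 / (6 * pi * 0.00087 * 9.964e-11)
R = 2.51858e-09 m = 2.52 nm

2.52


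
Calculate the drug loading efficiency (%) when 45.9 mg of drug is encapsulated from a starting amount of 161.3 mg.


Drug loading efficiency = (drug loaded / drug initial) * 100
DLE = 45.9 / 161.3 * 100
DLE = 0.2846 * 100
DLE = 28.46%

28.46


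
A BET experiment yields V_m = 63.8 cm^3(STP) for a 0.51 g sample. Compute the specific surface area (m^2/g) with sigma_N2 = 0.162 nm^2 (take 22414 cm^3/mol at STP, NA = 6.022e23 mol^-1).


Number of moles in monolayer = V_m / 22414 = 63.8 / 22414 = 0.00284644
Number of molecules = moles * NA = 0.00284644 * 6.022e23
SA = molecules * sigma / mass
SA = (63.8 / 22414) * 6.022e23 * 0.162e-18 / 0.51
SA = 544.5 m^2/g

544.5


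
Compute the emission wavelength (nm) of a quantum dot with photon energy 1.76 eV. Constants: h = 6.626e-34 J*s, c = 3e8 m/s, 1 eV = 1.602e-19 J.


Convert energy: E = 1.76 eV = 1.76 * 1.602e-19 = 2.81952e-19 J
lambda = h*c / E = 6.626e-34 * 3e8 / 2.81952e-19
lambda = 7.05014e-07 m = 705.0 nm

705.0


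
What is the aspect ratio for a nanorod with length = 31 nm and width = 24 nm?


Aspect ratio AR = length / diameter
AR = 31 / 24
AR = 1.29

1.29


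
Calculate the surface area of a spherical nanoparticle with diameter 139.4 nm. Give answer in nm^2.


Radius r = 139.4/2 = 69.7 nm
Surface area SA = 4 * pi * r^2
SA = 4 * pi * (69.7)^2
SA = 61048.56 nm^2

61048.56


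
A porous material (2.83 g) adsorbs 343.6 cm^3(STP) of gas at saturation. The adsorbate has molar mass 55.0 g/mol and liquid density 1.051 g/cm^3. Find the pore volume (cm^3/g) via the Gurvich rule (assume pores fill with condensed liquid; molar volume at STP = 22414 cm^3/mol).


Moles adsorbed n = V_ads / 22414 = 343.6 / 22414 = 1.532970e-02 mol
Liquid volume V_liq = n * M / rho_liq = 1.532970e-02 * 55.0 / 1.051 = 0.80222 cm^3
Specific pore volume V_pore = V_liq / m_sample = 0.80222 / 2.83
V_pore = 0.2835 cm^3/g

0.2835


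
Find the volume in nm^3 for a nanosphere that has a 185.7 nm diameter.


Radius r = 185.7/2 = 92.85 nm
Volume V = (4/3) * pi * r^3
V = (4/3) * pi * (92.85)^3
V = 3353006.02 nm^3

3353006.02


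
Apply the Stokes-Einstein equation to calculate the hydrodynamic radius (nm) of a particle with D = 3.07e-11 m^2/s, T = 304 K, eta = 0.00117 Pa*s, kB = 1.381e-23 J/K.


Stokes-Einstein: R = kB*T / (6*pi*eta*D)
R = 1.381e-23 * 304 / (6 * pi * 0.00117 * 3.07e-11)
R = 6.20072e-09 m = 6.2 nm

6.2


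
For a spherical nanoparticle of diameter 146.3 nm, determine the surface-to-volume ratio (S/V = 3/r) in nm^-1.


Radius r = 146.3/2 = 73.15 nm
S/V = 3 / r = 3 / 73.15
S/V = 0.041 nm^-1

0.041


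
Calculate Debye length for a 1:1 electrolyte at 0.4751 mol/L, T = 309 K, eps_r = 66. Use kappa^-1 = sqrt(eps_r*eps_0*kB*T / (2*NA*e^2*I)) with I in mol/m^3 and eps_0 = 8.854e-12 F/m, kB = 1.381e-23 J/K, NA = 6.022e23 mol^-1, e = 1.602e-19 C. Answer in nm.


Ionic strength I = 0.4751 * 1^2 * 1000 = 475.1 mol/m^3
kappa^-1 = sqrt(66 * 8.854e-12 * 1.381e-23 * 309 / (2 * 6.022e23 * (1.602e-19)^2 * 475.1))
kappa^-1 = 0.412 nm

0.412


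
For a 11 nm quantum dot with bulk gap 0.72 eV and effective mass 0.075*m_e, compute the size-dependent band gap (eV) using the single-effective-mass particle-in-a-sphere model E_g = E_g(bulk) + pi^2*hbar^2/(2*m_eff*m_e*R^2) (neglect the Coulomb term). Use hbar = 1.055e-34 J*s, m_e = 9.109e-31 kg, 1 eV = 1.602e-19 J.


Radius R = 11/2 nm = 5.5e-09 m
Confinement energy dE = pi^2 * hbar^2 / (2 * m_eff * m_e * R^2)
dE = pi^2 * (1.055e-34)^2 / (2 * 0.075 * 9.109e-31 * (5.5e-09)^2) J, divided by 1.602e-19 J/eV
dE = 0.1659 eV
Total band gap = E_g(bulk) + dE = 0.72 + 0.1659 = 0.8859 eV

0.8859


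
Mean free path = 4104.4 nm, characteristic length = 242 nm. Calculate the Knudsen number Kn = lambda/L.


Knudsen number Kn = lambda / L
Kn = 4104.4 / 242
Kn = 16.9603

16.9603


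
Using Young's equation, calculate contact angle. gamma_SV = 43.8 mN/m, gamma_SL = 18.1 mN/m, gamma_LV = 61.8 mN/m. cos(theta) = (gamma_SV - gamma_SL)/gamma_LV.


cos(theta) = (gamma_SV - gamma_SL) / gamma_LV
cos(theta) = (43.8 - 18.1) / 61.8
cos(theta) = 0.415858
theta = arccos(0.415858) = 65.43 degrees

65.43


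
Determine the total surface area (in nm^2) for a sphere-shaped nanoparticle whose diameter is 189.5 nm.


Radius r = 189.5/2 = 94.75 nm
Surface area SA = 4 * pi * r^2
SA = 4 * pi * (94.75)^2
SA = 112815.38 nm^2

112815.38


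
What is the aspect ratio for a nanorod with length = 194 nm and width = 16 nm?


Aspect ratio AR = length / diameter
AR = 194 / 16
AR = 12.12

12.12


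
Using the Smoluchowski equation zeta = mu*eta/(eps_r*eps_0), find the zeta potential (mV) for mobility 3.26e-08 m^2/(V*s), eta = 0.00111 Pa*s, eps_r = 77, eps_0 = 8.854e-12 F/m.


Smoluchowski equation: zeta = mu * eta / (eps_r * eps_0)
zeta = 3.26e-08 * 0.00111 / (77 * 8.854e-12)
zeta = 0.053077 V = 53.08 mV

53.08


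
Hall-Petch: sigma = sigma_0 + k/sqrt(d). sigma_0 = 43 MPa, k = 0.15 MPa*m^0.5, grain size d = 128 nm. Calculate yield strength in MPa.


d = 128 nm = 1.28e-07 m
sqrt(d) = 0.0003577709
Hall-Petch contribution = k / sqrt(d) = 0.15 / 0.0003577709 = 419.3 MPa
sigma = sigma_0 + k/sqrt(d) = 43 + 419.3 = 462.3 MPa

462.3


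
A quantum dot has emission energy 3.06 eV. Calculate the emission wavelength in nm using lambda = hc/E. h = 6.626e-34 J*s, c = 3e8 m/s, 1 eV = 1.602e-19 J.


Convert energy: E = 3.06 eV = 3.06 * 1.602e-19 = 4.90212e-19 J
lambda = h*c / E = 6.626e-34 * 3e8 / 4.90212e-19
lambda = 4.05498e-07 m = 405.5 nm

405.5


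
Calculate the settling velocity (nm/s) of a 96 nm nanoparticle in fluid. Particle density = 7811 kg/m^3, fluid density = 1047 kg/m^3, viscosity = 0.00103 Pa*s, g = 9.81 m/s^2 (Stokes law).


Radius R = 96/2 nm = 4.8e-08 m
Density difference = 7811 - 1047 = 6764 kg/m^3
v = 2 * R^2 * (rho_p - rho_f) * g / (9 * eta)
v = 2 * (4.8e-08)^2 * 6764 * 9.81 / (9 * 0.00103)
v = 3.29842e-08 m/s = 32.9842 nm/s

32.9842


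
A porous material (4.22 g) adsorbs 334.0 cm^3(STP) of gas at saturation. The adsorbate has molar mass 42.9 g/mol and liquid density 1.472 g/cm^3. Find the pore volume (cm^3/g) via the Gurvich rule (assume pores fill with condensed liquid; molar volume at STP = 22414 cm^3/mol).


Moles adsorbed n = V_ads / 22414 = 334.0 / 22414 = 1.490140e-02 mol
Liquid volume V_liq = n * M / rho_liq = 1.490140e-02 * 42.9 / 1.472 = 0.43429 cm^3
Specific pore volume V_pore = V_liq / m_sample = 0.43429 / 4.22
V_pore = 0.1029 cm^3/g

0.1029


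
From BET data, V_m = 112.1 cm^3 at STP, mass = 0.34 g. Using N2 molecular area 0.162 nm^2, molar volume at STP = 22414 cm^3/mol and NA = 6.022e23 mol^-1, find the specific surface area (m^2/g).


Number of moles in monolayer = V_m / 22414 = 112.1 / 22414 = 0.00500134
Number of molecules = moles * NA = 0.00500134 * 6.022e23
SA = molecules * sigma / mass
SA = (112.1 / 22414) * 6.022e23 * 0.162e-18 / 0.34
SA = 1435.0 m^2/g

1435.0


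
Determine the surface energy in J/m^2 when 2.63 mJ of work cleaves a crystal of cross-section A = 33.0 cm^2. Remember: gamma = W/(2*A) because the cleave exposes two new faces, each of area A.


Convert: A = 33.0 cm^2 = 0.0033 m^2, W = 2.63 mJ = 0.00263 J
Cleaving exposes two faces of area A, so total new surface = 2*A and gamma = W / (2*A)
gamma = 0.00263 / (2 * 0.0033)
gamma = 0.398 J/m^2

0.398


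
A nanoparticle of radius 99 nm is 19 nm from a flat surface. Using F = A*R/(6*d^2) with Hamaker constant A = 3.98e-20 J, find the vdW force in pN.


Convert to SI: R = 99 nm = 9.9e-08 m, d = 19 nm = 1.9e-08 m
F = A * R / (6 * d^2)
F = 3.98e-20 * 9.9e-08 / (6 * (1.9e-08)^2)
F = 1.81911e-12 N = 1.819 pN

1.819


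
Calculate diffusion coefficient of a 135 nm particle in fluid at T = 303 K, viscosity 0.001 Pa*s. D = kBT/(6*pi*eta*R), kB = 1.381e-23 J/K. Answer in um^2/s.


Radius R = 135/2 = 67.5 nm = 6.75e-08 m
D = kB*T / (6*pi*eta*R)
D = 1.381e-23 * 303 / (6 * pi * 0.001 * 6.75e-08)
D = 3.28875e-12 m^2/s = 3.289 um^2/s

3.289


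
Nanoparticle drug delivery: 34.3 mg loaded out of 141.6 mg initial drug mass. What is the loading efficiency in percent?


Drug loading efficiency = (drug loaded / drug initial) * 100
DLE = 34.3 / 141.6 * 100
DLE = 0.2422 * 100
DLE = 24.22%

24.22


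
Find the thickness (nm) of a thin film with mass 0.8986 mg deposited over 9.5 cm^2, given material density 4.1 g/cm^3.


Convert: m = 0.8986 mg = 8.9860e-07 kg, A = 9.5 cm^2 = 9.5000e-04 m^2, rho = 4.1 g/cm^3 = 4100 kg/m^3
t = m / (A * rho)
t = 8.9860e-07 / (9.5000e-04 * 4100)
t = 2.3071e-07 m = 230.7 nm

230.7


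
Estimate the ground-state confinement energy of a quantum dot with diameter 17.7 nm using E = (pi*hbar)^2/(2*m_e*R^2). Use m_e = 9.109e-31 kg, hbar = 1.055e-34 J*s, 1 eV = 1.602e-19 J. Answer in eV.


Radius R = 17.7/2 = 8.85 nm = 8.85e-09 m
E = (pi * 1.055e-34)^2 / (2 * 9.109e-31 * (8.85e-09)^2)
E(J) = 7.6987e-22
E = E(J) / 1.602e-19 = 0.0048 eV

0.0048


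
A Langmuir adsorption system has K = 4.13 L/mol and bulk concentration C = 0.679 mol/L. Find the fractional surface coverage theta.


Langmuir isotherm: theta = K*C / (1 + K*C)
K*C = 4.13 * 0.679 = 2.80427
theta = 2.80427 / (1 + 2.80427) = 2.80427 / 3.80427
theta = 0.7371

0.7371


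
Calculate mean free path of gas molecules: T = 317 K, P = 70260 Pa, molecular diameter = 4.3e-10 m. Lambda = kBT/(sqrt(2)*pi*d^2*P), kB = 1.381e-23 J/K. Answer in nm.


Mean free path: lambda = kB*T / (sqrt(2) * pi * d^2 * P)
lambda = 1.381e-23 * 317 / (sqrt(2) * pi * (4.3e-10)^2 * 70260)
lambda = 7.58478e-08 m
lambda = 75.85 nm

75.85


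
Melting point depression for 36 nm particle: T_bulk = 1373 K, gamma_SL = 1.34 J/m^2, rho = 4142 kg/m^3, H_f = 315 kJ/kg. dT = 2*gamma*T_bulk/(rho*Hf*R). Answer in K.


Radius R = 36/2 = 18 nm = 1.8e-08 m
Convert H_f = 315 kJ/kg = 315000 J/kg
dT = 2 * gamma_SL * T_bulk / (rho * H_f * R)
dT = 2 * 1.34 * 1373 / (4142 * 315000 * 1.8e-08)
dT = 156.7 K

156.7


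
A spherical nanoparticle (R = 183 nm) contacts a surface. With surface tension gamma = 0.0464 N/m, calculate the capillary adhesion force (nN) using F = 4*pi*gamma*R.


Convert radius: R = 183 nm = 1.83e-07 m
F = 4 * pi * gamma * R
F = 4 * pi * 0.0464 * 1.83e-07
F = 1.06704e-07 N = 106.7036 nN

106.7036


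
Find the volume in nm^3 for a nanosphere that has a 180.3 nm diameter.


Radius r = 180.3/2 = 90.15 nm
Volume V = (4/3) * pi * r^3
V = (4/3) * pi * (90.15)^3
V = 3068921.66 nm^3

3068921.66


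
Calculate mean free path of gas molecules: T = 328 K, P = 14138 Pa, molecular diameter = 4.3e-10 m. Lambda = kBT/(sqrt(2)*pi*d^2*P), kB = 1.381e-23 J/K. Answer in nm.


Mean free path: lambda = kB*T / (sqrt(2) * pi * d^2 * P)
lambda = 1.381e-23 * 328 / (sqrt(2) * pi * (4.3e-10)^2 * 14138)
lambda = 3.90012e-07 m
lambda = 390.01 nm

390.01


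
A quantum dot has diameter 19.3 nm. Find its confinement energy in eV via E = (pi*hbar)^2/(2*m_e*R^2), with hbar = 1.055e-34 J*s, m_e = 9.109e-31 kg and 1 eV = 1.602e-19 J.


Radius R = 19.3/2 = 9.65 nm = 9.65e-09 m
E = (pi * 1.055e-34)^2 / (2 * 9.109e-31 * (9.65e-09)^2)
E(J) = 6.47514e-22
E = E(J) / 1.602e-19 = 0.004 eV

0.004


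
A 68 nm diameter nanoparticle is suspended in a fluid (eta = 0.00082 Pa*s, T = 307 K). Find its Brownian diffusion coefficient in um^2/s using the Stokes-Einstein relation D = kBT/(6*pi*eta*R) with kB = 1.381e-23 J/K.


Radius R = 68/2 = 34 nm = 3.4e-08 m
D = kB*T / (6*pi*eta*R)
D = 1.381e-23 * 307 / (6 * pi * 0.00082 * 3.4e-08)
D = 8.06748e-12 m^2/s = 8.067 um^2/s

8.067


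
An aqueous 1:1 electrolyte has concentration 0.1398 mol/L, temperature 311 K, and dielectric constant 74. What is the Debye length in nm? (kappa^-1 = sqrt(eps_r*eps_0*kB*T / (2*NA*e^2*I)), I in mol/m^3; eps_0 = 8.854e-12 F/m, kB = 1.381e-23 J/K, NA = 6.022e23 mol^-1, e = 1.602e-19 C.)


Ionic strength I = 0.1398 * 1^2 * 1000 = 139.8 mol/m^3
kappa^-1 = sqrt(74 * 8.854e-12 * 1.381e-23 * 311 / (2 * 6.022e23 * (1.602e-19)^2 * 139.8))
kappa^-1 = 0.807 nm

0.807


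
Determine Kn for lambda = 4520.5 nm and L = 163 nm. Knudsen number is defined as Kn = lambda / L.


Knudsen number Kn = lambda / L
Kn = 4520.5 / 163
Kn = 27.7331

27.7331


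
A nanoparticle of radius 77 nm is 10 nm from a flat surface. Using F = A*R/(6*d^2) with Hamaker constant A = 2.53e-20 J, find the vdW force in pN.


Convert to SI: R = 77 nm = 7.7e-08 m, d = 10 nm = 1e-08 m
F = A * R / (6 * d^2)
F = 2.53e-20 * 7.7e-08 / (6 * (1e-08)^2)
F = 3.24683e-12 N = 3.247 pN

3.247


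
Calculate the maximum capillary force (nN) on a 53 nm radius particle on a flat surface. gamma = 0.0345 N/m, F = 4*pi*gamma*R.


Convert radius: R = 53 nm = 5.3e-08 m
F = 4 * pi * gamma * R
F = 4 * pi * 0.0345 * 5.3e-08
F = 2.29776e-08 N = 22.9776 nN

22.9776


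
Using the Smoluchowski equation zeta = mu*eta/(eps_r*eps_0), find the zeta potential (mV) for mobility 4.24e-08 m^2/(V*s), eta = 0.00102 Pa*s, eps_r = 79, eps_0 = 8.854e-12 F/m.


Smoluchowski equation: zeta = mu * eta / (eps_r * eps_0)
zeta = 4.24e-08 * 0.00102 / (79 * 8.854e-12)
zeta = 0.06183 V = 61.83 mV

61.83


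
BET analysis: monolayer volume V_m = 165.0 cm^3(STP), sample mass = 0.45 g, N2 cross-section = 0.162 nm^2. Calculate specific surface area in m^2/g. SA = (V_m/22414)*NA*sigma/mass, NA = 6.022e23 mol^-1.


Number of moles in monolayer = V_m / 22414 = 165.0 / 22414 = 0.00736147
Number of molecules = moles * NA = 0.00736147 * 6.022e23
SA = molecules * sigma / mass
SA = (165.0 / 22414) * 6.022e23 * 0.162e-18 / 0.45
SA = 1595.9 m^2/g

1595.9


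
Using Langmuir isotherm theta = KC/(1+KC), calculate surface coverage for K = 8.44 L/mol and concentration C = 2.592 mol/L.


Langmuir isotherm: theta = K*C / (1 + K*C)
K*C = 8.44 * 2.592 = 21.87648
theta = 21.87648 / (1 + 21.87648) = 21.87648 / 22.87648
theta = 0.9563

0.9563


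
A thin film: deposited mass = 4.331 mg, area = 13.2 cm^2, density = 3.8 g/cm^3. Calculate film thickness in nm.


Convert: m = 4.331 mg = 4.3310e-06 kg, A = 13.2 cm^2 = 1.3200e-03 m^2, rho = 3.8 g/cm^3 = 3800 kg/m^3
t = m / (A * rho)
t = 4.3310e-06 / (1.3200e-03 * 3800)
t = 8.6344e-07 m = 863.4 nm

863.4
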